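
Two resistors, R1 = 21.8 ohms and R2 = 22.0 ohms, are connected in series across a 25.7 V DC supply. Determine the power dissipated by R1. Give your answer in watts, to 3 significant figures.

7.51 W

In a series string the same current flows through every resistor — find that current, then P = I²R for the one we want.
R_total = 21.8 + 22.0 = 43.80 Ω
I = V / R_total = 25.7 / 43.80 = 0.5868 A
P_R1 = I² × R1 = (0.5868)² × 21.8 = 7.505 W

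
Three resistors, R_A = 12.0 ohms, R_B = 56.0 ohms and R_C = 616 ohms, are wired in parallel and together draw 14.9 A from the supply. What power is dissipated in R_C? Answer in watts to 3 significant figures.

The branches share the same voltage, but only the total current is given — find V from the equivalent resistance first.
1/R_eq = 1/12.0 + 1/56.0 + 1/616 ⇒ R_eq = 9.726 Ω
V = I_total × R_eq = 14.90 × 9.726 = 144.9 V
P_R_C = V² / R_C = (144.9)² / 616 = 34.09 W

34.1 W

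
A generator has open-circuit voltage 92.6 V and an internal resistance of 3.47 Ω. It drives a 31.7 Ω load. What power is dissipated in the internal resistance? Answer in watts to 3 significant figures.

The source's internal resistance is just another series element carrying I; its dissipation is I²r.
I = ε / (r + R) = 92.6 / (3.47 + 31.7) = 2.633 A
P_int = I² r = (2.633)² × 3.47 = 24.06 W

24.1 W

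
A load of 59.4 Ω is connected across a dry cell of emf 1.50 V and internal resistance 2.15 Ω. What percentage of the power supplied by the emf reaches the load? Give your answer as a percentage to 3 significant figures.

96.5 %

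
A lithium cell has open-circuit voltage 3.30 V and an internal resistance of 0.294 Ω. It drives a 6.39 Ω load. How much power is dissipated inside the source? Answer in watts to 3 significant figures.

r is in series with the load, so it carries the full circuit current — the loss in it is I²r.
I = ε / (r + R) = 3.30 / (0.294 + 6.39) = 0.4937 A
P_int = I² r = (0.4937)² × 0.294 = 0.07166 W

0.0717 W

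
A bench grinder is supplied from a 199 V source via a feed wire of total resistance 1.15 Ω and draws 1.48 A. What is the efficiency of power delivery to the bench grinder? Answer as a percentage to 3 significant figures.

99.1 %

The feed wire carries the full 1.48 A.
P_line = I² R_line = (1.480)² × 1.15 = 2.519 W
P_source = V I = 199 × 1.480 = 294.5 W; P_load = 292.0 W
η = P_load / P_source = 292.0 / 294.5 = 0.9914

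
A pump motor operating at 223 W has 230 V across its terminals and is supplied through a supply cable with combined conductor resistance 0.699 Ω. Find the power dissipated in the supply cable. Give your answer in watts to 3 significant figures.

0.657 W

Line loss is just I²R for the cable — we know both I and R_line directly.
I = P / V = 223 / 230 = 0.9696 A through the supply cable.
P_line = I² R_line = (0.9696)² × 0.699 = 0.6571 W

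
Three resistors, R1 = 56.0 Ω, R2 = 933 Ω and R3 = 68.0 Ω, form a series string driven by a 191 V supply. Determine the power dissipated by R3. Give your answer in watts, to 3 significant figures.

2.22 W

In a series string the same current flows through every resistor — find that current, then P = I²R for the one we want.
R_total = 56.0 + 933 + 68.0 = 1057 Ω
I = V / R_total = 191 / 1057 = 0.1807 A
P_R3 = I² × R3 = (0.1807)² × 68.0 = 2.220 W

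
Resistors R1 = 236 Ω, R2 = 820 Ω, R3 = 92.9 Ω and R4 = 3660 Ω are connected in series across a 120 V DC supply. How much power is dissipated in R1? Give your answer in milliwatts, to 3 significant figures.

147 mW

Since the resistors are in series they all carry the loop current I = V/R_total; the power in any one is I²R.
R_total = 236 + 820 + 92.9 + 3660 = 4809 Ω
I = V / R_total = 120 / 4809 = 0.02495 A
P_R1 = I² × R1 = (0.02495)² × 236 = 0.1470 W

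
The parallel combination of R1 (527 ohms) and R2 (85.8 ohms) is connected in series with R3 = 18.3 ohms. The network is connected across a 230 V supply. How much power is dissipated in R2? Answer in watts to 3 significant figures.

Collapse the R1‖R2 pair into one equivalent R_p; then R_p and R3 form a series string.
R_p = (527×85.8)/(527+85.8) = 73.79 Ω
R_total = R_p + 18.3 = 73.79 + 18.3 = 92.09 Ω
I = V / R_total = 230 / 92.09 = 2.498 A
Voltage across the parallel pair: V_p = I × R_p = 2.498 × 73.79 = 184.3 V
R2 has V_p across it, so P = V_p²/R2.
P_R2 = (184.3)² / 85.8 = 395.9 W

396 W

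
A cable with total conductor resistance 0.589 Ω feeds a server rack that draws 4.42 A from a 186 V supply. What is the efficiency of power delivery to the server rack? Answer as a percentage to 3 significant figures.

98.6 %

The cable carries the full 4.42 A.
P_line = I² R_line = (4.420)² × 0.589 = 11.51 W
P_source = V I = 186 × 4.420 = 822.1 W; P_load = 810.6 W
η = P_load / P_source = 810.6 / 822.1 = 0.9860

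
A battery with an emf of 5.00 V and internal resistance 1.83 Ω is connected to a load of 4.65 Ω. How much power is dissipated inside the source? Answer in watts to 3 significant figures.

1.09 W

Internal loss is I²r, with I set by the total series resistance r+R.
I = ε / (r + R) = 5.00 / (1.83 + 4.65) = 0.7716 A
P_int = I² r = (0.7716)² × 1.83 = 1.090 W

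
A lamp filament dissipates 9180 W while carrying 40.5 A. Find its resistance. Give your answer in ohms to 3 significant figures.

5.60 Ω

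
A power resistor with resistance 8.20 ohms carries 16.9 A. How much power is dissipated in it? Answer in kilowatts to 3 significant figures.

With I and R stated, P = I²R applies in one step.
P = (16.90 A)² × 8.20 Ω = 2342 W

2.34 kW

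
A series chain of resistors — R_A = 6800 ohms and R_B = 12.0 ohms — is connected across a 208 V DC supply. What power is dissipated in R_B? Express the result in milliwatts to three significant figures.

11.2 mW

In a series string the same current flows through every resistor — find that current, then P = I²R for the one we want.
R_total = 6800 + 12.0 = 6812 Ω
I = V / R_total = 208 / 6812 = 0.03053 A
P_R_B = I² × R_B = (0.03053)² × 12.0 = 0.01119 W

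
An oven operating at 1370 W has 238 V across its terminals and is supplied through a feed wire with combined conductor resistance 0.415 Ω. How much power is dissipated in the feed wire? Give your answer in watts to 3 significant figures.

The feed wire is a series resistance carrying the load current; its dissipation is I²R_line.
I = P / V = 1370 / 238 = 5.756 A through the feed wire.
P_line = I² R_line = (5.756)² × 0.415 = 13.75 W

13.8 W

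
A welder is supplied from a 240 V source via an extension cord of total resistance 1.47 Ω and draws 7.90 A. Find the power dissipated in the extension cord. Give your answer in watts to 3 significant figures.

91.7 W

The extension cord and load are in series, so the same current flows in both; the loss is I²R_line.
The extension cord carries the full 7.90 A.
P_line = I² R_line = (7.900)² × 1.47 = 91.74 W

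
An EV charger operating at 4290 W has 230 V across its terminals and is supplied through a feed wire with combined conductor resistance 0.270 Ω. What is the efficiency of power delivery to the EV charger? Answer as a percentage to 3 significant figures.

97.9 %

I = P / V = 4290 / 230 = 18.65 A through the feed wire.
P_line = I² R_line = (18.65)² × 0.270 = 93.93 W
P_source = P_load + P_line = 4290 + 93.93 = 4384 W
η = P_load / P_source = 4290 / 4384 = 0.9786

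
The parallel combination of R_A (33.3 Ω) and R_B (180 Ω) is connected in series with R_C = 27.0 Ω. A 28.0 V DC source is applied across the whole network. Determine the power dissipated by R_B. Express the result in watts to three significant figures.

Combine R_A and R_B into their parallel equivalent first, reducing the network to two series resistors.
R_p = (33.3×180)/(33.3+180) = 28.10 Ω
R_total = R_p + 27.0 = 28.10 + 27.0 = 55.10 Ω
I = V / R_total = 28.0 / 55.10 = 0.5082 A
Voltage across the parallel pair: V_p = I × R_p = 0.5082 × 28.10 = 14.28 V
R_B has V_p across it, so P = V_p²/R_B.
P_R_B = (14.28)² / 180 = 1.133 W

1.13 W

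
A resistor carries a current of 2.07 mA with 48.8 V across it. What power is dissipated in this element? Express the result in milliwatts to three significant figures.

Since both terminal voltage and current are stated, P = V I gives the power in one step.
P = 48.8 V × 0.002070 A = 0.1010 W

101 mW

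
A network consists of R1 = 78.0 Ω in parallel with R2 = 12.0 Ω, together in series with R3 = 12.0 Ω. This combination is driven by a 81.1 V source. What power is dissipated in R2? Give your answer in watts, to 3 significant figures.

118 W

Collapse the R1‖R2 pair into one equivalent R_p; then R_p and R3 form a series string.
R_p = (78.0×12.0)/(78.0+12.0) = 10.40 Ω
R_total = R_p + 12.0 = 10.40 + 12.0 = 22.40 Ω
I = V / R_total = 81.1 / 22.40 = 3.621 A
Voltage across the parallel pair: V_p = I × R_p = 3.621 × 10.40 = 37.65 V
Use P = V²/R for R2 with V = V_p.
P_R2 = (37.65)² / 12.0 = 118.1 W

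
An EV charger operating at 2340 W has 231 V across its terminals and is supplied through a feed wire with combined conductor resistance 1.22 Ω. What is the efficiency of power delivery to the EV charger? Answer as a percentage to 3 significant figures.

I = P / V = 2340 / 231 = 10.13 A through the feed wire.
P_line = I² R_line = (10.13)² × 1.22 = 125.2 W
P_source = P_load + P_line = 2340 + 125.2 = 2465 W
η = P_load / P_source = 2340 / 2465 = 0.9492

94.9 %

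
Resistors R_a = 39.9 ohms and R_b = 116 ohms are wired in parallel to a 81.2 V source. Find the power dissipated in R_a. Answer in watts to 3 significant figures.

165 W

R_a sits directly across the source, so P = V²/R with V = 81.2 V.
P_R_a = V² / R_a = (81.2)² / 39.9 Ω = 165.2 W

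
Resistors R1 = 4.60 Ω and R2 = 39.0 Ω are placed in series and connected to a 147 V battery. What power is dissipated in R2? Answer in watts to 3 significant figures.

443 W

The current is common to all series resistors; compute it, then apply P = I²R for the target.
R_total = 4.60 + 39.0 = 43.60 Ω
I = V / R_total = 147 / 43.60 = 3.372 A
P_R2 = I² × R2 = (3.372)² × 39.0 = 443.3 W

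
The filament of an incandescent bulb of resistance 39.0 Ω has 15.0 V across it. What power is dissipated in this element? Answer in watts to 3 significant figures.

5.77 W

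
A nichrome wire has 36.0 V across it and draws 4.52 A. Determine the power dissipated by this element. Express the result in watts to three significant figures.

163 W

V and I are known directly — P = V I, no intermediate step needed.
P = 36.0 V × 4.520 A = 162.7 W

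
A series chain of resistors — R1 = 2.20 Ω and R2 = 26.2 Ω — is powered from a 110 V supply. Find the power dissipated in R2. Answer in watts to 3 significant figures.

393 W

Series elements share the same current, so find I first, then use P = I²R.
R_total = 2.20 + 26.2 = 28.40 Ω
I = V / R_total = 110 / 28.40 = 3.873 A
P_R2 = I² × R2 = (3.873)² × 26.2 = 393.1 W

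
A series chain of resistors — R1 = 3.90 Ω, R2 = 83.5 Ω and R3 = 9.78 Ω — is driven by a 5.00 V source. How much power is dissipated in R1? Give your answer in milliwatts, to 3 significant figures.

10.3 mW

Every series element carries the same I. Get I from the total resistance, then P = I² × R1.
R_total = 3.90 + 83.5 + 9.78 = 97.18 Ω
I = V / R_total = 5.00 / 97.18 = 0.05145 A
P_R1 = I² × R1 = (0.05145)² × 3.90 = 0.01032 W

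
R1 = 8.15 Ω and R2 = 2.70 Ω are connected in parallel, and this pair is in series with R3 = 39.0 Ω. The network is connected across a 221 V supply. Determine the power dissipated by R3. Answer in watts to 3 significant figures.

Collapse the R1‖R2 pair into one equivalent R_p; then R_p and R3 form a series string.
R_p = (8.15×2.70)/(8.15+2.70) = 2.028 Ω
R_total = R_p + 39.0 = 2.028 + 39.0 = 41.03 Ω
I = V / R_total = 221 / 41.03 = 5.387 A
All the supply current flows through R3; use P = I²R3.
P_R3 = (5.387)² × 39.0 = 1132 W

1130 W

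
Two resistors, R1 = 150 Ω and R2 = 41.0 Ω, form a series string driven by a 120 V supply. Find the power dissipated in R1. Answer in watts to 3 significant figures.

59.2 W

In a series string the same current flows through every resistor — find that current, then P = I²R for the one we want.
R_total = 150 + 41.0 = 191.0 Ω
I = V / R_total = 120 / 191.0 = 0.6283 A
P_R1 = I² × R1 = (0.6283)² × 150 = 59.21 W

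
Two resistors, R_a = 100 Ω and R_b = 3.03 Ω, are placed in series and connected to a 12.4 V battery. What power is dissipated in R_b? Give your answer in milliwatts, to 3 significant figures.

In a series string the same current flows through every resistor — find that current, then P = I²R for the one we want.
R_total = 100 + 3.03 = 103.0 Ω
I = V / R_total = 12.4 / 103.0 = 0.1204 A
P_R_b = I² × R_b = (0.1204)² × 3.03 = 0.04389 W

43.9 mW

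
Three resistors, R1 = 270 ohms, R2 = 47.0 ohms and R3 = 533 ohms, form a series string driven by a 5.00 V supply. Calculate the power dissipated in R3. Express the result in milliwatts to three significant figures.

18.4 mW

Since the resistors are in series they all carry the loop current I = V/R_total; the power in any one is I²R.
R_total = 270 + 47.0 + 533 = 850.0 Ω
I = V / R_total = 5.00 / 850.0 = 0.005882 A
P_R3 = I² × R3 = (0.005882)² × 533 = 0.01844 W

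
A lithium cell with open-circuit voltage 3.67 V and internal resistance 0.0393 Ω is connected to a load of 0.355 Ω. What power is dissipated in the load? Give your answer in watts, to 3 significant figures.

The internal resistance and the load are in series, so the same I flows through both; get I from ε/(r+R), then I²R for the load.
I = ε / (r + R) = 3.67 / (0.0393 + 0.355) = 9.308 A
P_load = I² R = (9.308)² × 0.355 = 30.75 W

30.8 W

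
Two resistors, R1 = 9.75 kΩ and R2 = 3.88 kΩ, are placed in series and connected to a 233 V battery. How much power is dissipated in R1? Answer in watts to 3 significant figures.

Every series element carries the same I. Get I from the total resistance, then P = I² × R1.
R_total = (9.75 + 3.88) kΩ = 13630 Ω
I = V / R_total = 233 / 13630 = 0.01709 A
P_R1 = I² × R1 = (0.01709)² × 9750 = 2.849 W

2.85 W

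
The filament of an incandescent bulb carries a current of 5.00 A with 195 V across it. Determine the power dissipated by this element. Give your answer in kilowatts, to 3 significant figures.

Since both terminal voltage and current are stated, P = V I gives the power in one step.
P = 195 V × 5.000 A = 975.0 W

0.975 kW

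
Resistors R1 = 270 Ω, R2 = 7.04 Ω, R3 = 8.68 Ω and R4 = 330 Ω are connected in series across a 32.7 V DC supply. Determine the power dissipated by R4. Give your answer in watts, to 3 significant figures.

0.931 W

Series elements share the same current, so find I first, then use P = I²R.
R_total = 270 + 7.04 + 8.68 + 330 = 615.7 Ω
I = V / R_total = 32.7 / 615.7 = 0.05311 A
P_R4 = I² × R4 = (0.05311)² × 330 = 0.9308 W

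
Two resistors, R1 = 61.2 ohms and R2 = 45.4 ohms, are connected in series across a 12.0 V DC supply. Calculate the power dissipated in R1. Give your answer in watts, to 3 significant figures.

0.776 W

Series elements share the same current, so find I first, then use P = I²R.
R_total = 61.2 + 45.4 = 106.6 Ω
I = V / R_total = 12.0 / 106.6 = 0.1126 A
P_R1 = I² × R1 = (0.1126)² × 61.2 = 0.7755 W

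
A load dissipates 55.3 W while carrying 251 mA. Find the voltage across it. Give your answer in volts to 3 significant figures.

Rearranging the power relation for the two known quantities gives V = P / I.
V = 55.3 / 0.2510 = 220.3 V

220 V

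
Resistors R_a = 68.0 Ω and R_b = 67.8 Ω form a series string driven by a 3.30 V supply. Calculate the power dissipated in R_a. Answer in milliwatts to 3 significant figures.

In a series string the same current flows through every resistor — find that current, then P = I²R for the one we want.
R_total = 68.0 + 67.8 = 135.8 Ω
I = V / R_total = 3.30 / 135.8 = 0.02430 A
P_R_a = I² × R_a = (0.02430)² × 68.0 = 0.04015 W

40.2 mW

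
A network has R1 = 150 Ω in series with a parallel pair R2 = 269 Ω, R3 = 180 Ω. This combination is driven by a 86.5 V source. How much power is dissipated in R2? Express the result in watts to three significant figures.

Replace R2 and R3 with their parallel equivalent so the circuit becomes R1 in series with R_p.
R_p = (269×180)/(269+180) = 107.8 Ω
R_total = 150 + 107.8 = 257.8 Ω
I = V / R_total = 86.5 / 257.8 = 0.3355 A
Voltage across the parallel pair: V_p = I × R_p = 0.3355 × 107.8 = 36.18 V
R2 sees V_p directly, so P = V_p² / R2.
P_R2 = (36.18)² / 269 = 4.866 W

4.87 W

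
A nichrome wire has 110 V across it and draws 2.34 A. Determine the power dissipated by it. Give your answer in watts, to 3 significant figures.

257 W

Both the voltage across and the current through the element are known, so P = V I applies directly.
P = 110 V × 2.340 A = 257.4 W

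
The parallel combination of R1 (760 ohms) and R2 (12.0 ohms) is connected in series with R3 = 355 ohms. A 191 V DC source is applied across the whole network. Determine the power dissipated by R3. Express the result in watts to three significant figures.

96.3 W

Combine R1 and R2 into their parallel equivalent first, reducing the network to two series resistors.
R_p = (760×12.0)/(760+12.0) = 11.81 Ω
R_total = R_p + 355 = 11.81 + 355 = 366.8 Ω
I = V / R_total = 191 / 366.8 = 0.5207 A
R3 carries the full series current, so P = I²R.
P_R3 = (0.5207)² × 355 = 96.25 W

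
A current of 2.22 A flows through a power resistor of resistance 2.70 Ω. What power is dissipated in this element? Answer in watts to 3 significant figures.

13.3 W

Knowing I and R, the power is just I²R — no need to find V first.
P = (2.220 A)² × 2.70 Ω = 13.31 W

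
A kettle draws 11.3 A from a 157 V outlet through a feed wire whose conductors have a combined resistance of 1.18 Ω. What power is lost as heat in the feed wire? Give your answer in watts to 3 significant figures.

Line loss is just I²R for the cable — we know both I and R_line directly.
The feed wire carries the full 11.3 A.
P_line = I² R_line = (11.30)² × 1.18 = 150.7 W

151 W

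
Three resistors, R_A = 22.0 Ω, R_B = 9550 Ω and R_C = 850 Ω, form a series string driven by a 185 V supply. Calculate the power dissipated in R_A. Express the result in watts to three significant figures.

The current is common to all series resistors; compute it, then apply P = I²R for the target.
R_total = 22.0 + 9550 + 850 = 10420 Ω
I = V / R_total = 185 / 10420 = 0.01775 A
P_R_A = I² × R_A = (0.01775)² × 22.0 = 0.006932 W

0.00693 W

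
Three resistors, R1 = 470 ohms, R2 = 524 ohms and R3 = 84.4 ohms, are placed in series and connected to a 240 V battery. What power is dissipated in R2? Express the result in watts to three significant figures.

26.0 W

In a series string the same current flows through every resistor — find that current, then P = I²R for the one we want.
R_total = 470 + 524 + 84.4 = 1078 Ω
I = V / R_total = 240 / 1078 = 0.2226 A
P_R2 = I² × R2 = (0.2226)² × 524 = 25.95 W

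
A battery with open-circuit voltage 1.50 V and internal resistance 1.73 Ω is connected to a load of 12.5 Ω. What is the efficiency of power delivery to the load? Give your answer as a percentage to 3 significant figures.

Both r and R carry the same current, so the power split is just the resistance split: η = R/(R+r).
η = R / (R + r) = 12.5 / (12.5 + 1.73) = 0.8784

87.8 %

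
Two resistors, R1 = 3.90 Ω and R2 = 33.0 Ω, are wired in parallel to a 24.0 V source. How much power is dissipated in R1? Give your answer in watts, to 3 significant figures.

Every branch has 24.0 V across it, so for R1 the power is simply V²/R.
P_R1 = V² / R1 = (24.0)² / 3.90 Ω = 147.7 W

148 W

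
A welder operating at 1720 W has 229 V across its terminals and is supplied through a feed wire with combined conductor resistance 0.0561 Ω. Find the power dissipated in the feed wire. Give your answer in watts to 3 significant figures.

3.16 W

The feed wire and load are in series, so the same current flows in both; the loss is I²R_line.
I = P / V = 1720 / 229 = 7.511 A through the feed wire.
P_line = I² R_line = (7.511)² × 0.0561 = 3.165 W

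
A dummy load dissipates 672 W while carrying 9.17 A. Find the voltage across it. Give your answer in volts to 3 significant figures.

73.3 V

The two known quantities fix the third via V = P / I.
V = 672 / 9.170 = 73.28 V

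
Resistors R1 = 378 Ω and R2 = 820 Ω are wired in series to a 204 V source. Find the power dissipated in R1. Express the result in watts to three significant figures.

Every series element carries the same I. Get I from the total resistance, then P = I² × R1.
R_total = 378 + 820 = 1198 Ω
I = V / R_total = 204 / 1198 = 0.1703 A
P_R1 = I² × R1 = (0.1703)² × 378 = 10.96 W

11.0 W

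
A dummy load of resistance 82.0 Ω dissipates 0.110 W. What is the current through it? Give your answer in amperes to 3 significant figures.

The two known quantities fix the third via I = √(P / R).
I = √(0.110 / 82.0) = 0.03663 A

0.0366 A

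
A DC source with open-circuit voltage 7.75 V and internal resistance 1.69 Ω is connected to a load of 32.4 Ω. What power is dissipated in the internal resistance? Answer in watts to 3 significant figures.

0.0873 W

r is in series with the load, so it carries the full circuit current — the loss in it is I²r.
I = ε / (r + R) = 7.75 / (1.69 + 32.4) = 0.2273 A
P_int = I² r = (0.2273)² × 1.69 = 0.08734 W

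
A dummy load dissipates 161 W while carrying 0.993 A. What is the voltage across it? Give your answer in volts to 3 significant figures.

162 V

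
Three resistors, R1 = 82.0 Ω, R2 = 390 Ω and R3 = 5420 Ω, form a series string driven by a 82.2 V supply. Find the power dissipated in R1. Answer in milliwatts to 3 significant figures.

16.0 mW

Every series element carries the same I. Get I from the total resistance, then P = I² × R1.
R_total = 82.0 + 390 + 5420 = 5892 Ω
I = V / R_total = 82.2 / 5892 = 0.01395 A
P_R1 = I² × R1 = (0.01395)² × 82.0 = 0.01596 W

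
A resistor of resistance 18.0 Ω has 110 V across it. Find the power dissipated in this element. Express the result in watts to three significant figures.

With V across and R both known, P = V²/R gives the dissipation directly.
P = (110 V)² / 18.0 Ω = 672.2 W

672 W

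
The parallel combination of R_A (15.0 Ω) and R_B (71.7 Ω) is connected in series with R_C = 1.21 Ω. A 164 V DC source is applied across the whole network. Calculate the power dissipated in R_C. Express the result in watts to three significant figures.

Combine R_A and R_B into their parallel equivalent first, reducing the network to two series resistors.
R_p = (15.0×71.7)/(15.0+71.7) = 12.40 Ω
R_total = R_p + 1.21 = 12.40 + 1.21 = 13.61 Ω
I = V / R_total = 164 / 13.61 = 12.05 A
All the supply current flows through R_C; use P = I²R_C.
P_R_C = (12.05)² × 1.21 = 175.6 W

176 W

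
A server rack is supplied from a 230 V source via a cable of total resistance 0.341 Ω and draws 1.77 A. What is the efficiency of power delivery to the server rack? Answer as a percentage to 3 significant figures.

99.7 %

The cable carries the full 1.77 A.
P_line = I² R_line = (1.770)² × 0.341 = 1.068 W
P_source = V I = 230 × 1.770 = 407.1 W; P_load = 406.0 W
η = P_load / P_source = 406.0 / 407.1 = 0.9974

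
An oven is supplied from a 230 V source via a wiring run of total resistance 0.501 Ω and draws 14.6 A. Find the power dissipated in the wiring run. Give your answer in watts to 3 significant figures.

107 W

Line loss is just I²R for the cable — we know both I and R_line directly.
The wiring run carries the full 14.6 A.
P_line = I² R_line = (14.60)² × 0.501 = 106.8 W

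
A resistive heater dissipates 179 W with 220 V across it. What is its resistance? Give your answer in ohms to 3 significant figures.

Inverting the appropriate power form: R = V² / P.
R = (220)² / 179 = 270.4 Ω

270 Ω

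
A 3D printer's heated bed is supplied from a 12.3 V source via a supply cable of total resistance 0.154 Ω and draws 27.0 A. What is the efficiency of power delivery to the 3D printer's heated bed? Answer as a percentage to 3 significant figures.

66.2 %

The supply cable carries the full 27.0 A.
P_line = I² R_line = (27.00)² × 0.154 = 112.3 W
P_source = V I = 12.3 × 27.00 = 332.1 W; P_load = 219.8 W
η = P_load / P_source = 219.8 / 332.1 = 0.6620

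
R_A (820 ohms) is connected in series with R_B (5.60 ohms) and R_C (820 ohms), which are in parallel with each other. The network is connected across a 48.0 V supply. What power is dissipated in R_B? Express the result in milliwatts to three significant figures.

18.7 mW

Replace R_B and R_C with their parallel equivalent so the circuit becomes R_A in series with R_p.
R_p = (5.60×820)/(5.60+820) = 5.562 Ω
R_total = 820 + 5.562 = 825.6 Ω
I = V / R_total = 48.0 / 825.6 = 0.05814 A
Voltage across the parallel pair: V_p = I × R_p = 0.05814 × 5.562 = 0.3234 V
R_B is across V_p, so use P = V²/R for that branch.
P_R_B = (0.3234)² / 5.60 = 0.01867 W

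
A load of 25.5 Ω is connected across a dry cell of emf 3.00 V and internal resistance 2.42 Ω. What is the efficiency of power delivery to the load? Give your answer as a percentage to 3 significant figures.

91.3 %

Both r and R carry the same current, so the power split is just the resistance split: η = R/(R+r).
η = R / (R + r) = 25.5 / (25.5 + 2.42) = 0.9133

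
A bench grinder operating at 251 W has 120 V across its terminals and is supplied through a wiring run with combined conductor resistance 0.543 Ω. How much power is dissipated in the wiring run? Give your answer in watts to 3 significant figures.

The wiring run is a series resistance carrying the load current; its dissipation is I²R_line.
I = P / V = 251 / 120 = 2.092 A through the wiring run.
P_line = I² R_line = (2.092)² × 0.543 = 2.376 W

2.38 W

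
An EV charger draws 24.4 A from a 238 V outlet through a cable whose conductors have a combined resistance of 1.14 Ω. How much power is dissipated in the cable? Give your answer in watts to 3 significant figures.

679 W

The cable is a series resistance carrying the load current; its dissipation is I²R_line.
The cable carries the full 24.4 A.
P_line = I² R_line = (24.40)² × 1.14 = 678.7 W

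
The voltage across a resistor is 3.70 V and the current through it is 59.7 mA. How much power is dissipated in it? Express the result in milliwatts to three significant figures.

221 mW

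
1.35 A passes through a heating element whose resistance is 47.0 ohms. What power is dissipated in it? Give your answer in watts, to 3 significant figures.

With I and R stated, P = I²R applies in one step.
P = (1.350 A)² × 47.0 Ω = 85.66 W

85.7 W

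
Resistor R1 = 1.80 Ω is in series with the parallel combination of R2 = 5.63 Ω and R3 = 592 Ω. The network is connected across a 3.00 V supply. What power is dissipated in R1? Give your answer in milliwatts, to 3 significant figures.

Replace R2 and R3 with their parallel equivalent so the circuit becomes R1 in series with R_p.
R_p = (5.63×592)/(5.63+592) = 5.577 Ω
R_total = 1.80 + 5.577 = 7.377 Ω
I = V / R_total = 3.00 / 7.377 = 0.4067 A
R1 carries the full series current, so P = I²R.
P_R1 = (0.4067)² × 1.80 = 0.2977 W

298 mW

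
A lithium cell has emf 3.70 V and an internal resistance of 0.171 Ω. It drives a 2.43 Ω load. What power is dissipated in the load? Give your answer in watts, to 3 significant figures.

Find the circuit current first, then P = I²R for the load (series elements share I).
I = ε / (r + R) = 3.70 / (0.171 + 2.43) = 1.423 A
P_load = I² R = (1.423)² × 2.43 = 4.917 W

4.92 W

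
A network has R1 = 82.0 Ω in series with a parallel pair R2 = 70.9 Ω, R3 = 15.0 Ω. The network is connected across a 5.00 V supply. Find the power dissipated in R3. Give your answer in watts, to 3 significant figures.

0.0287 W

Reduce the parallel pair to R_p first; the network is then a simple series string.
R_p = (70.9×15.0)/(70.9+15.0) = 12.38 Ω
R_total = 82.0 + 12.38 = 94.38 Ω
I = V / R_total = 5.00 / 94.38 = 0.05298 A
Voltage across the parallel pair: V_p = I × R_p = 0.05298 × 12.38 = 0.6559 V
R3 sees V_p directly, so P = V_p² / R3.
P_R3 = (0.6559)² / 15.0 = 0.02868 W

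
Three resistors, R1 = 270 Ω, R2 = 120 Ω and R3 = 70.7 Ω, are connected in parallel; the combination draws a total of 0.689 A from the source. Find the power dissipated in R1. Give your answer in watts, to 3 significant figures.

2.57 W

The branches share the same voltage, but only the total current is given — find V from the equivalent resistance first.
1/R_eq = 1/270 + 1/120 + 1/70.7 ⇒ R_eq = 38.20 Ω
V = I_total × R_eq = 0.6890 × 38.20 = 26.32 V
P_R1 = V² / R1 = (26.32)² / 270 = 2.565 W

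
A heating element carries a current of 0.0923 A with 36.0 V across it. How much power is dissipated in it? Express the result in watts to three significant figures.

Since both terminal voltage and current are stated, P = V I gives the power in one step.
P = 36.0 V × 0.09230 A = 3.323 W

3.32 W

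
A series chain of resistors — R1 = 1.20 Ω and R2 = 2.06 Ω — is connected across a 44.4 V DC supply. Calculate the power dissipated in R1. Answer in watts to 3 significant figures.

Every series element carries the same I. Get I from the total resistance, then P = I² × R1.
R_total = 1.20 + 2.06 = 3.260 Ω
I = V / R_total = 44.4 / 3.260 = 13.62 A
P_R1 = I² × R1 = (13.62)² × 1.20 = 222.6 W

223 W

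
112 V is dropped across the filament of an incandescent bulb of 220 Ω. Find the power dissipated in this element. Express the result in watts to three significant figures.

57.0 W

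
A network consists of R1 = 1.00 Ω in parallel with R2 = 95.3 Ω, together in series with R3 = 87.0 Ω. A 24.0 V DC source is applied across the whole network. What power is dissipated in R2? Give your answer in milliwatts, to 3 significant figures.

0.765 mW

Reduce the parallel combination to a single R_p; the circuit then becomes R_p in series with the remaining resistor.
R_p = (1.00×95.3)/(1.00+95.3) = 0.9896 Ω
R_total = R_p + 87.0 = 0.9896 + 87.0 = 87.99 Ω
I = V / R_total = 24.0 / 87.99 = 0.2728 A
Voltage across the parallel pair: V_p = I × R_p = 0.2728 × 0.9896 = 0.2699 V
R2 sits across V_p; its power is V_p²/R.
P_R2 = (0.2699)² / 95.3 = 0.0007645 W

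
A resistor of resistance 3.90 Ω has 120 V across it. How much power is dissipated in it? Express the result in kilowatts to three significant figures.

3.69 kW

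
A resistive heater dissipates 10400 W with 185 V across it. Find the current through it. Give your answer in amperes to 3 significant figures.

Rearranging the power relation for the two known quantities gives I = P / V.
I = 10400 / 185 = 56.22 A

56.2 A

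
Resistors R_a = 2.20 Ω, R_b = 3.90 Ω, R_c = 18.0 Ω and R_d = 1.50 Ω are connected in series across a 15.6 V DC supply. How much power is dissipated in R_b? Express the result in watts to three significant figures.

Since the resistors are in series they all carry the loop current I = V/R_total; the power in any one is I²R.
R_total = 2.20 + 3.90 + 18.0 + 1.50 = 25.60 Ω
I = V / R_total = 15.6 / 25.60 = 0.6094 A
P_R_b = I² × R_b = (0.6094)² × 3.90 = 1.448 W

1.45 W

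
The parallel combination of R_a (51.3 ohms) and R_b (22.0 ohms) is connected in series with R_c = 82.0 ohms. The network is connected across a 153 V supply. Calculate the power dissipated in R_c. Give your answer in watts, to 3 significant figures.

Combine R_a and R_b into their parallel equivalent first, reducing the network to two series resistors.
R_p = (51.3×22.0)/(51.3+22.0) = 15.40 Ω
R_total = R_p + 82.0 = 15.40 + 82.0 = 97.40 Ω
I = V / R_total = 153 / 97.40 = 1.571 A
R_c is the series element, so its power is I²R.
P_R_c = (1.571)² × 82.0 = 202.4 W

202 W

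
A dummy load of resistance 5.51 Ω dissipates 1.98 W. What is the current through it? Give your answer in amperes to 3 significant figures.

0.599 A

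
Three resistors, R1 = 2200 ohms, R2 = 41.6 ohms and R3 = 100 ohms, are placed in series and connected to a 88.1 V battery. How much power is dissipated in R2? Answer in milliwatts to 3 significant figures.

58.9 mW

Series elements share the same current, so find I first, then use P = I²R.
R_total = 2200 + 41.6 + 100 = 2342 Ω
I = V / R_total = 88.1 / 2342 = 0.03762 A
P_R2 = I² × R2 = (0.03762)² × 41.6 = 0.05889 W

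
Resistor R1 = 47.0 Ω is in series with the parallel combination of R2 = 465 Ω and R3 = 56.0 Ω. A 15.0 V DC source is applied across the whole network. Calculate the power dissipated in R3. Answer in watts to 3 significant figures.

1.07 W

Replace R2 and R3 with their parallel equivalent so the circuit becomes R1 in series with R_p.
R_p = (465×56.0)/(465+56.0) = 49.98 Ω
R_total = 47.0 + 49.98 = 96.98 Ω
I = V / R_total = 15.0 / 96.98 = 0.1547 A
Voltage across the parallel pair: V_p = I × R_p = 0.1547 × 49.98 = 7.731 V
With V_p across R3, its power is V_p²/R3.
P_R3 = (7.731)² / 56.0 = 1.067 W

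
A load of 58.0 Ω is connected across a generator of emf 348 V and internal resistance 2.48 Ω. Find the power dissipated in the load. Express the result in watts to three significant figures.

1920 W

Load and internal resistance form a series loop — compute the loop current, then the load power via I²R.
I = ε / (r + R) = 348 / (2.48 + 58.0) = 5.754 A
P_load = I² R = (5.754)² × 58.0 = 1920 W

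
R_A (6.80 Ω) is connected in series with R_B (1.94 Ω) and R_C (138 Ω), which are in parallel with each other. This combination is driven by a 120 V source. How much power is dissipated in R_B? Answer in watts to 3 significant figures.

358 W

Collapse R_B‖R_C to a single equivalent, reducing the network to two series elements.
R_p = (1.94×138)/(1.94+138) = 1.913 Ω
R_total = 6.80 + 1.913 = 8.713 Ω
I = V / R_total = 120 / 8.713 = 13.77 A
Voltage across the parallel pair: V_p = I × R_p = 13.77 × 1.913 = 26.35 V
R_B is across V_p, so use P = V²/R for that branch.
P_R_B = (26.35)² / 1.94 = 357.8 W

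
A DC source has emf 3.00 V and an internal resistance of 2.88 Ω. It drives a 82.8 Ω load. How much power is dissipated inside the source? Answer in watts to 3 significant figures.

The source's internal resistance is just another series element carrying I; its dissipation is I²r.
I = ε / (r + R) = 3.00 / (2.88 + 82.8) = 0.03501 A
P_int = I² r = (0.03501)² × 2.88 = 0.003531 W

0.00353 W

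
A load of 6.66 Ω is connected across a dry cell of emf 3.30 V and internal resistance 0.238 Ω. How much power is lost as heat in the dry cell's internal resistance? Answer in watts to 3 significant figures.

0.0545 W

r is in series with the load, so it carries the full circuit current — the loss in it is I²r.
I = ε / (r + R) = 3.30 / (0.238 + 6.66) = 0.4784 A
P_int = I² r = (0.4784)² × 0.238 = 0.05447 W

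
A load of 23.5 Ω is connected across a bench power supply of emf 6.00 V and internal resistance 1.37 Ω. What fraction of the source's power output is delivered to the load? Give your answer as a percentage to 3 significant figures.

94.5 %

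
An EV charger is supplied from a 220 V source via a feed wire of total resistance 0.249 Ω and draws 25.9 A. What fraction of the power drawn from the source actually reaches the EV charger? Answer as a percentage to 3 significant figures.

97.1 %

The feed wire carries the full 25.9 A.
P_line = I² R_line = (25.90)² × 0.249 = 167.0 W
P_source = V I = 220 × 25.90 = 5698 W; P_load = 5531 W
η = P_load / P_source = 5531 / 5698 = 0.9707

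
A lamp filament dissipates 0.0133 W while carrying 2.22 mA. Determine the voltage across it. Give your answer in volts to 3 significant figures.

From P = V I = I²R = V²/R, with the two given quantities we get V = P / I.
V = 0.0133 / 0.002220 = 5.991 V

5.99 V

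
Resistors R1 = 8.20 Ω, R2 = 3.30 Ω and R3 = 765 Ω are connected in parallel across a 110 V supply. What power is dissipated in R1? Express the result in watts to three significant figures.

Every branch has 110 V across it, so for R1 the power is simply V²/R.
P_R1 = V² / R1 = (110)² / 8.20 Ω = 1476 W

1480 W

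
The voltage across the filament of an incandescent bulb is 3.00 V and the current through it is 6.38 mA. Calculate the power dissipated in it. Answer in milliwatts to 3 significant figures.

Both the voltage across and the current through the element are known, so P = V I applies directly.
P = 3.00 V × 0.006380 A = 0.01914 W

19.1 mW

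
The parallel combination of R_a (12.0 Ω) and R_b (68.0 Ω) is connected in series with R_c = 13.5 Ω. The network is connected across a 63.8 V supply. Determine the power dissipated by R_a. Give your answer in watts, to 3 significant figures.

Combine R_a and R_b into their parallel equivalent first, reducing the network to two series resistors.
R_p = (12.0×68.0)/(12.0+68.0) = 10.20 Ω
R_total = R_p + 13.5 = 10.20 + 13.5 = 23.70 Ω
I = V / R_total = 63.8 / 23.70 = 2.692 A
Voltage across the parallel pair: V_p = I × R_p = 2.692 × 10.20 = 27.46 V
R_a has V_p across it, so P = V_p²/R_a.
P_R_a = (27.46)² / 12.0 = 62.83 W

62.8 W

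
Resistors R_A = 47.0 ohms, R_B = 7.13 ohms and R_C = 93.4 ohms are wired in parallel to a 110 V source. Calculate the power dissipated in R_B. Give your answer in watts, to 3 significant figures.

Parallel branches share the same voltage; P = V²/R gives the branch power in one step.
P_R_B = V² / R_B = (110)² / 7.13 Ω = 1697 W

1700 W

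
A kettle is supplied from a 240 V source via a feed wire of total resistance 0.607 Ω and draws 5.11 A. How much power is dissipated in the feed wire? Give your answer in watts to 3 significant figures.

15.9 W

Only the current and the line resistance are needed for the I²R loss.
The feed wire carries the full 5.11 A.
P_line = I² R_line = (5.110)² × 0.607 = 15.85 W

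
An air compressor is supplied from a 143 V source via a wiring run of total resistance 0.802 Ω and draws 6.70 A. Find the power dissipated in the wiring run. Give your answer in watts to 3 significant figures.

36.0 W

Line loss is just I²R for the cable — we know both I and R_line directly.
The wiring run carries the full 6.70 A.
P_line = I² R_line = (6.700)² × 0.802 = 36.00 W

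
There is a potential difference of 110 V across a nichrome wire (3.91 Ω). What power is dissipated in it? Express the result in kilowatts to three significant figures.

3.09 kW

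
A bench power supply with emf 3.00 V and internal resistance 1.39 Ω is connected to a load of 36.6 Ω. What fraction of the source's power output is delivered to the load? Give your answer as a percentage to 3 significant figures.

96.3 %

Efficiency is P_load / P_total. With a series r and R sharing the same I, P = I²R for each, so η = R/(R+r).
η = R / (R + r) = 36.6 / (36.6 + 1.39) = 0.9634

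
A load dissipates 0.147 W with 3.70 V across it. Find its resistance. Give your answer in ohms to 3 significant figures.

93.1 Ω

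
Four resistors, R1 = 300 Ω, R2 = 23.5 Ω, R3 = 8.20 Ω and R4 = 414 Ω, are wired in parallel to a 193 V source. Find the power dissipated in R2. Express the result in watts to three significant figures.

1590 W

R2 sits directly across the source, so P = V²/R with V = 193 V.
P_R2 = V² / R2 = (193)² / 23.5 Ω = 1585 W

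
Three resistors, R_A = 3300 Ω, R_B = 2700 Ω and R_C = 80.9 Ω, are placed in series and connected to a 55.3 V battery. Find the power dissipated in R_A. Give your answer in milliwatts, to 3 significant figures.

Every series element carries the same I. Get I from the total resistance, then P = I² × R_A.
R_total = 3300 + 2700 + 80.9 = 6081 Ω
I = V / R_total = 55.3 / 6081 = 0.009094 A
P_R_A = I² × R_A = (0.009094)² × 3300 = 0.2729 W

273 mW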